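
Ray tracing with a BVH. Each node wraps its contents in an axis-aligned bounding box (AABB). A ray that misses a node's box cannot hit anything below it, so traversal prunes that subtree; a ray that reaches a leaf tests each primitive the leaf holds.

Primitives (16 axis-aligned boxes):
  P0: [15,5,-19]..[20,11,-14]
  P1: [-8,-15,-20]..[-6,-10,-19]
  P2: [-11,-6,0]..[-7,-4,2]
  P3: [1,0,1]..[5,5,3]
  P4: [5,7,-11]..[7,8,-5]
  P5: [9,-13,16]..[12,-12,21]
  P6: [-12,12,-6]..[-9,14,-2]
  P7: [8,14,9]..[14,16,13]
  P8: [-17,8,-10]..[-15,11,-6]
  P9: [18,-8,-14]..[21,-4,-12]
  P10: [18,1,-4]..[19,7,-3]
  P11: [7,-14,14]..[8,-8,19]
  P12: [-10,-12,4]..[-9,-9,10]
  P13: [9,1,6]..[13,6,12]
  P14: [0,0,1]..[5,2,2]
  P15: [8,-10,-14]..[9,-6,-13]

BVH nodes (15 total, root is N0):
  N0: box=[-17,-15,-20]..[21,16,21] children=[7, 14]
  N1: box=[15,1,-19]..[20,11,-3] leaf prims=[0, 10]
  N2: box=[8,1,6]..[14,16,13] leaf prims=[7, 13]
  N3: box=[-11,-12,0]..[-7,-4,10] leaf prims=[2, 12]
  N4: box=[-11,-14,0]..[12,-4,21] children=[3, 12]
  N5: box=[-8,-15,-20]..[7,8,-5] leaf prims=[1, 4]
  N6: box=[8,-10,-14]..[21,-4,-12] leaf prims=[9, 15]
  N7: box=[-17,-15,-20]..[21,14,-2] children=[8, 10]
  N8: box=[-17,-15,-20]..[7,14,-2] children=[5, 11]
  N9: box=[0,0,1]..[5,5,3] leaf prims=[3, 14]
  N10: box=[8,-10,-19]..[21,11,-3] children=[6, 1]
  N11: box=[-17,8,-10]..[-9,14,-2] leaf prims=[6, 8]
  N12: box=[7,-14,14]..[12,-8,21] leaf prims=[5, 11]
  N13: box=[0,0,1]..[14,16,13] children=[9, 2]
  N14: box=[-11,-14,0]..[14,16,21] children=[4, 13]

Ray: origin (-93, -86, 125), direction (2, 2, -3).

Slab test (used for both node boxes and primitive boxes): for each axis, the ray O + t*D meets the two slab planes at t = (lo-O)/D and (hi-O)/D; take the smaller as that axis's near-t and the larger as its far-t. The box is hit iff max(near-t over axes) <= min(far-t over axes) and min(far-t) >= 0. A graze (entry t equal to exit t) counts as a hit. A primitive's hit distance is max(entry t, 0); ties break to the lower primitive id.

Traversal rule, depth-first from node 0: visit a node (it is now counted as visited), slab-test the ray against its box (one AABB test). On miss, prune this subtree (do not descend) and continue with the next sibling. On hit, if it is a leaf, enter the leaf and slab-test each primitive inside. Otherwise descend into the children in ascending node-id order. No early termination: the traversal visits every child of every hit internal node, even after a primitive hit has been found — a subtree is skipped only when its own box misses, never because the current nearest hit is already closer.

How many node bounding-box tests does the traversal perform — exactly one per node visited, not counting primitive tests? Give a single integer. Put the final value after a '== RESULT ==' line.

Traverse from the root:
N0 x:[38,57] y:[71/2,51] z:[104/3,145/3] -> hit [38,145/3], descend [7, 14]
  N7 x:[38,57] y:[71/2,50] z:[127/3,145/3] -> hit [127/3,145/3], descend [8, 10]
    N8 x:[38,50] y:[71/2,50] z:[127/3,145/3] -> hit [127/3,145/3], descend [5, 11]
      N5 x:[85/2,50] y:[71/2,47] z:[130/3,145/3] -> hit [130/3,47] leaf, test {P1(miss), P4(miss)}
      N11 x:[38,42] y:[47,50] z:[127/3,45] -> miss, prune
    N10 x:[101/2,57] y:[38,97/2] z:[128/3,48] -> miss, prune
  N14 x:[41,107/2] y:[36,51] z:[104/3,125/3] -> hit [41,125/3], descend [4, 13]
    N4 x:[41,105/2] y:[36,41] z:[104/3,125/3] -> hit [41,41], descend [3, 12]
      N3 x:[41,43] y:[37,41] z:[115/3,125/3] -> hit [41,41] leaf, test {P2@t=41, P12(miss)}
      N12 x:[50,105/2] y:[36,39] z:[104/3,37] -> miss, prune
    N13 x:[93/2,107/2] y:[43,51] z:[112/3,124/3] -> miss, prune

order=[0, 7, 8, 5, 11, 10, 14, 4, 3, 12, 13]  |boxes|=11  |leaves|=2  hit=P2

== RESULT ==
11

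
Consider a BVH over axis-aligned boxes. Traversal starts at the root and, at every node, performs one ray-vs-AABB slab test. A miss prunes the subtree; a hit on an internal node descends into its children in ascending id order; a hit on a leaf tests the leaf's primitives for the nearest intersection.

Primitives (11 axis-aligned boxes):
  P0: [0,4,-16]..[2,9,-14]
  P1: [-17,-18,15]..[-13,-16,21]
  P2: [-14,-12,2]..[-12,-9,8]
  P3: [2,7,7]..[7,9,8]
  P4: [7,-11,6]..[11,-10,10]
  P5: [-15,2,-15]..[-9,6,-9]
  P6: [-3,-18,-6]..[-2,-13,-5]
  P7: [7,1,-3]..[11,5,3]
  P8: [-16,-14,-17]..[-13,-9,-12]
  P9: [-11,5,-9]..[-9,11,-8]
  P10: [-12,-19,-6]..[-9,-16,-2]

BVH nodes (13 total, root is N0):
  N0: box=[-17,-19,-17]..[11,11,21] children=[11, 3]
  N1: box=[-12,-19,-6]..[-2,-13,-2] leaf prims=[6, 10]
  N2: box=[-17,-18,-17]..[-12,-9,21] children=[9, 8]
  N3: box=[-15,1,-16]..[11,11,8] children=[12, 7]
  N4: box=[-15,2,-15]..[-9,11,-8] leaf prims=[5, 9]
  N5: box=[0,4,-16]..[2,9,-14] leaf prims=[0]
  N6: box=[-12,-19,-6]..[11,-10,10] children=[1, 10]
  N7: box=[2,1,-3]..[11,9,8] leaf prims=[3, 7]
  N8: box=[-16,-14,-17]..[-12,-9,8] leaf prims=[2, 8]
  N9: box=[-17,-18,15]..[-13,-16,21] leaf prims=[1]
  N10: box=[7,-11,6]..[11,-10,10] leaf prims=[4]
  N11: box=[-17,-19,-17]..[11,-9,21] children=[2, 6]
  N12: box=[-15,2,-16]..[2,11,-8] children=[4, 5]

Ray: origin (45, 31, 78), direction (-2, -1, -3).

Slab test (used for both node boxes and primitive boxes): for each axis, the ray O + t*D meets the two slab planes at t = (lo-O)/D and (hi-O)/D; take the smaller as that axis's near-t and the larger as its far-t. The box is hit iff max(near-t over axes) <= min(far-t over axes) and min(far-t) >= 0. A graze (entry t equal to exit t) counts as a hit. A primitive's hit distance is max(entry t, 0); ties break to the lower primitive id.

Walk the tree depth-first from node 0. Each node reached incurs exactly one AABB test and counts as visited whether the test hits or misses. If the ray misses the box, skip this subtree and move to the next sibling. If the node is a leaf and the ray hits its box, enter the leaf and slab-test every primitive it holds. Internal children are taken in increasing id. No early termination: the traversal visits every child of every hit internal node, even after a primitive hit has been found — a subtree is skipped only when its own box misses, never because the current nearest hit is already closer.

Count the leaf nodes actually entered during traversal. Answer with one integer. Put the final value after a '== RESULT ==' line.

Walk:
N0 x:[17,31] y:[20,50] z:[19,95/3] -> hit [20,31], descend [3, 11]
  N3 x:[17,30] y:[20,30] z:[70/3,94/3] -> hit [70/3,30], descend [7, 12]
    N7 x:[17,43/2] y:[22,30] z:[70/3,27] -> miss, prune
    N12 x:[43/2,30] y:[20,29] z:[86/3,94/3] -> hit [86/3,29], descend [4, 5]
      N4 x:[27,30] y:[20,29] z:[86/3,31] -> hit [86/3,29] leaf, test {P5@t=29, P9(miss)}
      N5 x:[43/2,45/2] y:[22,27] z:[92/3,94/3] -> miss, prune
  N11 x:[17,31] y:[40,50] z:[19,95/3] -> miss, prune

7 AABB tests over nodes [0, 3, 7, 12, 4, 5, 11]; 1 leaf entered; closest P5.

== RESULT ==
1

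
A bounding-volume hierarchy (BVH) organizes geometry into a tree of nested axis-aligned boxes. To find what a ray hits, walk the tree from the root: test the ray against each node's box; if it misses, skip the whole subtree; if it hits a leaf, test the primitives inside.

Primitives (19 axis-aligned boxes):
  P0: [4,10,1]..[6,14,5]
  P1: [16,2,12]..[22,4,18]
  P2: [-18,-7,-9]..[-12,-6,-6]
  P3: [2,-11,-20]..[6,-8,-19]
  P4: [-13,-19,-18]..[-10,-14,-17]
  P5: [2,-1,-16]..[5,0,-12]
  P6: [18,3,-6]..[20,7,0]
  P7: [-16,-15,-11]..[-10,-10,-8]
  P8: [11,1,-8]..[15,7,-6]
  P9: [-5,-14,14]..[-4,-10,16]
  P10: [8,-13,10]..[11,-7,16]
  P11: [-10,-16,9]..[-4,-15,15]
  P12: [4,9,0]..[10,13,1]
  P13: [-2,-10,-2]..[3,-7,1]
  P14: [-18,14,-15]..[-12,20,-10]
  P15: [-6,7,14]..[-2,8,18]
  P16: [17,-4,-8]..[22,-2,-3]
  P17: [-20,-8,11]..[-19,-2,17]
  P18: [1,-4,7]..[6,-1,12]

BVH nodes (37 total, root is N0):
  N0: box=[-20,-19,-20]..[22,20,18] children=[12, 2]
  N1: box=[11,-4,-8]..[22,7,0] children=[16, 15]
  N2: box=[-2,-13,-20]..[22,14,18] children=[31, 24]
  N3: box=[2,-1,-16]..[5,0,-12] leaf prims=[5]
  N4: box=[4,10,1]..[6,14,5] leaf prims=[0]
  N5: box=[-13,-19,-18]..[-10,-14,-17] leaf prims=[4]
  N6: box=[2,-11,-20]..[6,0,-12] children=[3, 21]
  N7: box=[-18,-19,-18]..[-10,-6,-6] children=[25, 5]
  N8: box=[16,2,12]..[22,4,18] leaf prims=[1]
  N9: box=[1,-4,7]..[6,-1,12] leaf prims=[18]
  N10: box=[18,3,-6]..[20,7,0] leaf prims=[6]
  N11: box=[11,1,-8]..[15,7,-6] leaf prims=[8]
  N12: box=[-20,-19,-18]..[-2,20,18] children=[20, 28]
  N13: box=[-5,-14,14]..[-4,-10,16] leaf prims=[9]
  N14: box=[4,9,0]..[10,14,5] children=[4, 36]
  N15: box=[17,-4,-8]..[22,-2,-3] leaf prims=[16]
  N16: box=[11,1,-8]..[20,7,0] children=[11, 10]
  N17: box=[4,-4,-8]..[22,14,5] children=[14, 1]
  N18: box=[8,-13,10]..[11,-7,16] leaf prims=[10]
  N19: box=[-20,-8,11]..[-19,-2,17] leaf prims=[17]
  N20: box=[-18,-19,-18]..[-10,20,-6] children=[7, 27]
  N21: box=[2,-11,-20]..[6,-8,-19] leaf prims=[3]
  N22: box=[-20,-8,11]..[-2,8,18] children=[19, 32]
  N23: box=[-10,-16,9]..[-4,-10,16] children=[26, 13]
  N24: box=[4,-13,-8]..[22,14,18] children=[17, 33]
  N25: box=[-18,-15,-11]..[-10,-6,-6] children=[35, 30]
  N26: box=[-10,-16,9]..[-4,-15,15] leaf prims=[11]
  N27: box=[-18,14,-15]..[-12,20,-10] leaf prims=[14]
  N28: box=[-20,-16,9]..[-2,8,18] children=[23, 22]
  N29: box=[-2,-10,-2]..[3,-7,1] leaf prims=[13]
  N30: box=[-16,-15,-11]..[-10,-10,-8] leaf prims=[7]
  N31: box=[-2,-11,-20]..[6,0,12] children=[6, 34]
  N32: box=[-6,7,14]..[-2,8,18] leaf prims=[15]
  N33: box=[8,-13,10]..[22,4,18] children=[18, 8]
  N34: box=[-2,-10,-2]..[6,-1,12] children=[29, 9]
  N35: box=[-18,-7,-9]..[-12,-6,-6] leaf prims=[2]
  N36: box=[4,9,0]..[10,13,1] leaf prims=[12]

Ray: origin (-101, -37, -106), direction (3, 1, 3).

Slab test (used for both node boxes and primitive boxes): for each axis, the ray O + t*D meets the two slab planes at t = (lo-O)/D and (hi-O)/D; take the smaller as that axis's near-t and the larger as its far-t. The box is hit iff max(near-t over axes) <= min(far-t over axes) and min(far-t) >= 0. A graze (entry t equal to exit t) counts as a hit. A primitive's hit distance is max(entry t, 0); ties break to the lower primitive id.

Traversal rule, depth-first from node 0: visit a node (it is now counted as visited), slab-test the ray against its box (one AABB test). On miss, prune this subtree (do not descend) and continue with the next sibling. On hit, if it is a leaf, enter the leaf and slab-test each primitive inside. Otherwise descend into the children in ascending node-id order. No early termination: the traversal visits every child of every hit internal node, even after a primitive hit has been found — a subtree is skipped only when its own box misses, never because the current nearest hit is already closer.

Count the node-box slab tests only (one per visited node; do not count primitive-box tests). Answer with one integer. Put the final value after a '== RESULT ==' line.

Trace the traversal:
N0 x:[27,41] y:[18,57] z:[86/3,124/3] -> hit [86/3,41], descend [2, 12]
  N2 x:[33,41] y:[24,51] z:[86/3,124/3] -> hit [33,41], descend [24, 31]
    N24 x:[35,41] y:[24,51] z:[98/3,124/3] -> hit [35,41], descend [17, 33]
      N17 x:[35,41] y:[33,51] z:[98/3,37] -> hit [35,37], descend [1, 14]
        N1 x:[112/3,41] y:[33,44] z:[98/3,106/3] -> miss, prune
        N14 x:[35,37] y:[46,51] z:[106/3,37] -> miss, prune
      N33 x:[109/3,41] y:[24,41] z:[116/3,124/3] -> hit [116/3,41], descend [8, 18]
        N8 x:[39,41] y:[39,41] z:[118/3,124/3] -> hit [118/3,41] leaf, test {P1@t=118/3}
        N18 x:[109/3,112/3] y:[24,30] z:[116/3,122/3] -> miss, prune
    N31 x:[33,107/3] y:[26,37] z:[86/3,118/3] -> hit [33,107/3], descend [6, 34]
      N6 x:[103/3,107/3] y:[26,37] z:[86/3,94/3] -> miss, prune
      N34 x:[33,107/3] y:[27,36] z:[104/3,118/3] -> hit [104/3,107/3], descend [9, 29]
        N9 x:[34,107/3] y:[33,36] z:[113/3,118/3] -> miss, prune
        N29 x:[33,104/3] y:[27,30] z:[104/3,107/3] -> miss, prune
  N12 x:[27,33] y:[18,57] z:[88/3,124/3] -> hit [88/3,33], descend [20, 28]
    N20 x:[83/3,91/3] y:[18,57] z:[88/3,100/3] -> hit [88/3,91/3], descend [7, 27]
      N7 x:[83/3,91/3] y:[18,31] z:[88/3,100/3] -> hit [88/3,91/3], descend [5, 25]
        N5 x:[88/3,91/3] y:[18,23] z:[88/3,89/3] -> miss, prune
        N25 x:[83/3,91/3] y:[22,31] z:[95/3,100/3] -> miss, prune
      N27 x:[83/3,89/3] y:[51,57] z:[91/3,32] -> miss, prune
    N28 x:[27,33] y:[21,45] z:[115/3,124/3] -> miss, prune

Summary -> nodes [0, 2, 24, 17, 1, 14, 33, 8, 18, 31, 6, 34, 9, 29, 12, 20, 7, 5, 25, 27, 28]; box-tests=21; leaf-entries=1; first=P1

== RESULT ==
21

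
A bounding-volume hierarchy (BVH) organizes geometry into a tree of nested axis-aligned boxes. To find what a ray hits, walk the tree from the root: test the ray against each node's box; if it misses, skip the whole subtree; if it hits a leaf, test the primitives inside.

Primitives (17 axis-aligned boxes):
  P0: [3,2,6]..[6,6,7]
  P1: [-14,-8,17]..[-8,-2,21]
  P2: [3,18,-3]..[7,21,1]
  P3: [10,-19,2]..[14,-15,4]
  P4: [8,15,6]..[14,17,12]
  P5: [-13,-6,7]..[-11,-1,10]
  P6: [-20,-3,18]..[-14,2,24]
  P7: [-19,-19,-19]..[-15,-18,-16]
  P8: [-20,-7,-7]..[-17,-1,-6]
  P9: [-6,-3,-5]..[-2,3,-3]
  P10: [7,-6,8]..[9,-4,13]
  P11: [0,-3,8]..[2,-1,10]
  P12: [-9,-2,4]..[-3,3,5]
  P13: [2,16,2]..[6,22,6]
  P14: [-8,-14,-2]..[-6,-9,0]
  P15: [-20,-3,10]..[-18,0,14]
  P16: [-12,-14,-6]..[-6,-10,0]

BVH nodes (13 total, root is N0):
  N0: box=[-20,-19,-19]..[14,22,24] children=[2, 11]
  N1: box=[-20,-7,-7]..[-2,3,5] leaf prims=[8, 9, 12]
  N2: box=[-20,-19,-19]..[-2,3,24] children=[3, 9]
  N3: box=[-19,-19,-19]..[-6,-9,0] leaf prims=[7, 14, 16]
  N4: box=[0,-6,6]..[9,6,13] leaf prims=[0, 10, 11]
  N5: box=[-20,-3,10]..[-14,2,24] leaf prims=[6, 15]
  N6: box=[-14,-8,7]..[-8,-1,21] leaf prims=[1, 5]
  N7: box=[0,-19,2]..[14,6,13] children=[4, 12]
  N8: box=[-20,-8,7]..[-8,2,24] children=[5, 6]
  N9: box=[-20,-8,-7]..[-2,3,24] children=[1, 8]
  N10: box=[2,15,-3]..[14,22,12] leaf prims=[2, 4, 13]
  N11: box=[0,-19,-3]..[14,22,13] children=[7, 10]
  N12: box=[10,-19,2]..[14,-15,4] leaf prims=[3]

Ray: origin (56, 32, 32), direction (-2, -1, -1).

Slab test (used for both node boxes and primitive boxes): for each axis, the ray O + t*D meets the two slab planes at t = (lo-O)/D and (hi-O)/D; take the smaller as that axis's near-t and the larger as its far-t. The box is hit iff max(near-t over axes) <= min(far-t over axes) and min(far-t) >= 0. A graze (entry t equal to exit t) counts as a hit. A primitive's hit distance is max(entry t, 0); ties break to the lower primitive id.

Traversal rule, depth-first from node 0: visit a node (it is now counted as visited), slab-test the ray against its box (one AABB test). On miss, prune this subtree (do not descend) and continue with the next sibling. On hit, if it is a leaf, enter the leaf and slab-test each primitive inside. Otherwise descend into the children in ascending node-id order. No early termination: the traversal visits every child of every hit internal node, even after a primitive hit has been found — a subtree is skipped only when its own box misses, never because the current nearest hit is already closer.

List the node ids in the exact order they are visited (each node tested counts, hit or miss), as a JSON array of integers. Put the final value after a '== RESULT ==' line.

Trace the traversal:
N0 x:[21,38] y:[10,51] z:[8,51] -> hit [21,38], descend [2, 11]
  N2 x:[29,38] y:[29,51] z:[8,51] -> hit [29,38], descend [3, 9]
    N3 x:[31,75/2] y:[41,51] z:[32,51] -> miss, prune
    N9 x:[29,38] y:[29,40] z:[8,39] -> hit [29,38], descend [1, 8]
      N1 x:[29,38] y:[29,39] z:[27,39] -> hit [29,38] leaf, test {P8@t=38, P9(miss), P12(miss)}
      N8 x:[32,38] y:[30,40] z:[8,25] -> miss, prune
  N11 x:[21,28] y:[10,51] z:[19,35] -> hit [21,28], descend [7, 10]
    N7 x:[21,28] y:[26,51] z:[19,30] -> hit [26,28], descend [4, 12]
      N4 x:[47/2,28] y:[26,38] z:[19,26] -> hit [26,26] leaf, test {P0@t=26, P10(miss), P11(miss)}
      N12 x:[21,23] y:[47,51] z:[28,30] -> miss, prune
    N10 x:[21,27] y:[10,17] z:[20,35] -> miss, prune

Summary -> nodes [0, 2, 3, 9, 1, 8, 11, 7, 4, 12, 10]; box-tests=11; leaf-entries=2; first=P0

== RESULT ==
[0, 2, 3, 9, 1, 8, 11, 7, 4, 12, 10]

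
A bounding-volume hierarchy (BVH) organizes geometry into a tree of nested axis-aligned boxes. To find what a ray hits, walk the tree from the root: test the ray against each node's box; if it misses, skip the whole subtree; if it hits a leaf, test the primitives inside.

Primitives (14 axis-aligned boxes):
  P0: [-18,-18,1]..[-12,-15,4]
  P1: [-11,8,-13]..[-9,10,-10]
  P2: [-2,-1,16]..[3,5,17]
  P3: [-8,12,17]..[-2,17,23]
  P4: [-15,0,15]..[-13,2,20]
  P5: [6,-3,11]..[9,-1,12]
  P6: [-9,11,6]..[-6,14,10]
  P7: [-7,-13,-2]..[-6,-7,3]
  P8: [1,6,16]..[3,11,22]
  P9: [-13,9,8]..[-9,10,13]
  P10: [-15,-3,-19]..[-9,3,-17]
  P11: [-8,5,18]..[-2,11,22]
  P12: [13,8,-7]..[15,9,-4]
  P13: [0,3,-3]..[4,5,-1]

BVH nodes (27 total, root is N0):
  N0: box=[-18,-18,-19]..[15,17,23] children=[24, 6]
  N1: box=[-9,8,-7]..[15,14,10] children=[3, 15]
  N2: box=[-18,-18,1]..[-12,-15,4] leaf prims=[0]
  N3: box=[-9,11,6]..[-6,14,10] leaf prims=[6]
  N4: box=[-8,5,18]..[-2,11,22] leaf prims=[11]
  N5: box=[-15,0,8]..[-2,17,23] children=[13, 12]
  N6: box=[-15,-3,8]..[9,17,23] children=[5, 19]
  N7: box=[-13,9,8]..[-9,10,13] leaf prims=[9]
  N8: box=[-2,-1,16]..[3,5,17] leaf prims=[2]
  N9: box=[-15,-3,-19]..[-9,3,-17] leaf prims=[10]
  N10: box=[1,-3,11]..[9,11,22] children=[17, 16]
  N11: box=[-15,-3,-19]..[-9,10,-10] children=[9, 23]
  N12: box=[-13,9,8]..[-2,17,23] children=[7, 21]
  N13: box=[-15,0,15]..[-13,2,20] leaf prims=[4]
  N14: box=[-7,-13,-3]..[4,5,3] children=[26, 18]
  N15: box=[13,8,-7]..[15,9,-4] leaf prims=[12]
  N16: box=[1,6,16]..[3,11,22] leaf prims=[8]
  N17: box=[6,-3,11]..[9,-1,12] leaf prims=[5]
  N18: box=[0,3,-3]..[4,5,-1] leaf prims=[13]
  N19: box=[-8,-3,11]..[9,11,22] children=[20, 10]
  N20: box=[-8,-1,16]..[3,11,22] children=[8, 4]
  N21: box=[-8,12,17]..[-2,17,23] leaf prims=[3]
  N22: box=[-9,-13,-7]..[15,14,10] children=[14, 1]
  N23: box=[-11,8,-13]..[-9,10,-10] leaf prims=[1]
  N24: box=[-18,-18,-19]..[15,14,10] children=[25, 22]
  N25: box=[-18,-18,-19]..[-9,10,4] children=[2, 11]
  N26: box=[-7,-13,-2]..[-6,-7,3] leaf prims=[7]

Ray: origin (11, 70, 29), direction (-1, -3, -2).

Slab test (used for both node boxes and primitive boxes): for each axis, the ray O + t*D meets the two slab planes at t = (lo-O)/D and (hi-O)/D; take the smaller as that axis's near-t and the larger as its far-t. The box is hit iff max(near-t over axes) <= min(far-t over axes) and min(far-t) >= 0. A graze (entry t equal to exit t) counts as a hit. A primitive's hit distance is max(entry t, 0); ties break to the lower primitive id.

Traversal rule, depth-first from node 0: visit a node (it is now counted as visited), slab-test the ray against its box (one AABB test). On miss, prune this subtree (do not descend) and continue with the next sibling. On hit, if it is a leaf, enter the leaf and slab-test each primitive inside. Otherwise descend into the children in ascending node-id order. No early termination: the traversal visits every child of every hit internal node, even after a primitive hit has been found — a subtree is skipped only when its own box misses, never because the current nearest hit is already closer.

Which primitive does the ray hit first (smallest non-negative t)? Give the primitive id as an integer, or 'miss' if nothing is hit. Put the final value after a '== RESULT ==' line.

Traverse from the root:
N0 x:[-4,29] y:[53/3,88/3] z:[3,24] -> hit [53/3,24], descend [6, 24]
  N6 x:[2,26] y:[53/3,73/3] z:[3,21/2] -> miss, prune
  N24 x:[-4,29] y:[56/3,88/3] z:[19/2,24] -> hit [56/3,24], descend [22, 25]
    N22 x:[-4,20] y:[56/3,83/3] z:[19/2,18] -> miss, prune
    N25 x:[20,29] y:[20,88/3] z:[25/2,24] -> hit [20,24], descend [2, 11]
      N2 x:[23,29] y:[85/3,88/3] z:[25/2,14] -> miss, prune
      N11 x:[20,26] y:[20,73/3] z:[39/2,24] -> hit [20,24], descend [9, 23]
        N9 x:[20,26] y:[67/3,73/3] z:[23,24] -> hit [23,24] leaf, test {P10@t=23}
        N23 x:[20,22] y:[20,62/3] z:[39/2,21] -> hit [20,62/3] leaf, test {P1@t=20}

order=[0, 6, 24, 22, 25, 2, 11, 9, 23]  |boxes|=9  |leaves|=2  hit=P1

== RESULT ==
1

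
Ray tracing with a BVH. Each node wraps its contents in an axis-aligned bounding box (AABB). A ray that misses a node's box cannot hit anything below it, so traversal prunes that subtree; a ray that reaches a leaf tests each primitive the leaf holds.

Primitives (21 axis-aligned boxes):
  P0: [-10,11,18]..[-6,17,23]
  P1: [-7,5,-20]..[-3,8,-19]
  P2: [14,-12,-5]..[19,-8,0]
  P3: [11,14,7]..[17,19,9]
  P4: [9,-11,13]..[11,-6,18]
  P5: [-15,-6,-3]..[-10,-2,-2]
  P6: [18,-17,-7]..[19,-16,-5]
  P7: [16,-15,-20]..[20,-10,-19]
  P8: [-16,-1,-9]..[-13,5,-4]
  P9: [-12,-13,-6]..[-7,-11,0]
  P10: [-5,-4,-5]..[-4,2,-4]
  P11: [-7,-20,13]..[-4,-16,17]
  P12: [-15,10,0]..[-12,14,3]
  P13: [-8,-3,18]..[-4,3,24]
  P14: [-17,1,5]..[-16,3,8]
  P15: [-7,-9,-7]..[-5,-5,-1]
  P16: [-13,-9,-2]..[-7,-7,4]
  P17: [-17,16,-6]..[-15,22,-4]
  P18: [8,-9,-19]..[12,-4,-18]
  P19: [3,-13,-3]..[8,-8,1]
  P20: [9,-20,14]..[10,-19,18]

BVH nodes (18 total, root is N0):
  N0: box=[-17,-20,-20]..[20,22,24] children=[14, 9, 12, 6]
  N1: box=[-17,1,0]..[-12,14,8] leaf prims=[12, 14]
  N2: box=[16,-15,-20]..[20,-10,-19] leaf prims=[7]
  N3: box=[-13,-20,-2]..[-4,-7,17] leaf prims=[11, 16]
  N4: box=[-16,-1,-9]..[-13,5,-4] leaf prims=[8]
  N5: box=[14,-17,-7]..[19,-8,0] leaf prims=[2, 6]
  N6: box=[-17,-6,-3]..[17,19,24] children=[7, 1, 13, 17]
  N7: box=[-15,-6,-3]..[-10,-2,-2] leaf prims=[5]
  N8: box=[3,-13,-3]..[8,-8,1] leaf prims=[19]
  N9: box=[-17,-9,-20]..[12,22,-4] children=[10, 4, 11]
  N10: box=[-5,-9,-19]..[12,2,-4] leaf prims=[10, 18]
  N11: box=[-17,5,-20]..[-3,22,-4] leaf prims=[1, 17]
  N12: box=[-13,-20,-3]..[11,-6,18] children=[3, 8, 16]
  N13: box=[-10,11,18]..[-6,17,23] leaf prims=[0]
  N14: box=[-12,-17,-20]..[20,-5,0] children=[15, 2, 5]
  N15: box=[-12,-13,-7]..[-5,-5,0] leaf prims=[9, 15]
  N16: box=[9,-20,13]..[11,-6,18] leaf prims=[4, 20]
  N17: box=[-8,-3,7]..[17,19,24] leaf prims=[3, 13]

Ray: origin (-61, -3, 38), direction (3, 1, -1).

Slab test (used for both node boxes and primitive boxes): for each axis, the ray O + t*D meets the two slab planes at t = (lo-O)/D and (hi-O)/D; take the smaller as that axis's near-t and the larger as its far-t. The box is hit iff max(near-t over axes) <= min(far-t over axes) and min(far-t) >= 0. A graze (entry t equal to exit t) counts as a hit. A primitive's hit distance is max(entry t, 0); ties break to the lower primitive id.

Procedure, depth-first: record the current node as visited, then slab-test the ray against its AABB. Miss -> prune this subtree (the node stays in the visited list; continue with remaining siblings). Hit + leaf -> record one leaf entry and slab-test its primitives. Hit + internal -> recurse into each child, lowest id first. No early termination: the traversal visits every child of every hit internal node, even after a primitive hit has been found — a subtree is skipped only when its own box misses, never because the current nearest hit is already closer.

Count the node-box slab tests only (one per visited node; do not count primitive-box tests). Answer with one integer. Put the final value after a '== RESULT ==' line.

Traverse from the root:
N0 x:[44/3,27] y:[-17,25] z:[14,58] -> hit [44/3,25], descend [6, 9, 12, 14]
  N6 x:[44/3,26] y:[-3,22] z:[14,41] -> hit [44/3,22], descend [1, 7, 13, 17]
    N1 x:[44/3,49/3] y:[4,17] z:[30,38] -> miss, prune
    N7 x:[46/3,17] y:[-3,1] z:[40,41] -> miss, prune
    N13 x:[17,55/3] y:[14,20] z:[15,20] -> hit [17,55/3] leaf, test {P0@t=17}
    N17 x:[53/3,26] y:[0,22] z:[14,31] -> hit [53/3,22] leaf, test {P3(miss), P13(miss)}
  N9 x:[44/3,73/3] y:[-6,25] z:[42,58] -> miss, prune
  N12 x:[16,24] y:[-17,-3] z:[20,41] -> miss, prune
  N14 x:[49/3,27] y:[-14,-2] z:[38,58] -> miss, prune

9 AABB tests over nodes [0, 6, 1, 7, 13, 17, 9, 12, 14]; 2 leaves entered; closest P0.

== RESULT ==
9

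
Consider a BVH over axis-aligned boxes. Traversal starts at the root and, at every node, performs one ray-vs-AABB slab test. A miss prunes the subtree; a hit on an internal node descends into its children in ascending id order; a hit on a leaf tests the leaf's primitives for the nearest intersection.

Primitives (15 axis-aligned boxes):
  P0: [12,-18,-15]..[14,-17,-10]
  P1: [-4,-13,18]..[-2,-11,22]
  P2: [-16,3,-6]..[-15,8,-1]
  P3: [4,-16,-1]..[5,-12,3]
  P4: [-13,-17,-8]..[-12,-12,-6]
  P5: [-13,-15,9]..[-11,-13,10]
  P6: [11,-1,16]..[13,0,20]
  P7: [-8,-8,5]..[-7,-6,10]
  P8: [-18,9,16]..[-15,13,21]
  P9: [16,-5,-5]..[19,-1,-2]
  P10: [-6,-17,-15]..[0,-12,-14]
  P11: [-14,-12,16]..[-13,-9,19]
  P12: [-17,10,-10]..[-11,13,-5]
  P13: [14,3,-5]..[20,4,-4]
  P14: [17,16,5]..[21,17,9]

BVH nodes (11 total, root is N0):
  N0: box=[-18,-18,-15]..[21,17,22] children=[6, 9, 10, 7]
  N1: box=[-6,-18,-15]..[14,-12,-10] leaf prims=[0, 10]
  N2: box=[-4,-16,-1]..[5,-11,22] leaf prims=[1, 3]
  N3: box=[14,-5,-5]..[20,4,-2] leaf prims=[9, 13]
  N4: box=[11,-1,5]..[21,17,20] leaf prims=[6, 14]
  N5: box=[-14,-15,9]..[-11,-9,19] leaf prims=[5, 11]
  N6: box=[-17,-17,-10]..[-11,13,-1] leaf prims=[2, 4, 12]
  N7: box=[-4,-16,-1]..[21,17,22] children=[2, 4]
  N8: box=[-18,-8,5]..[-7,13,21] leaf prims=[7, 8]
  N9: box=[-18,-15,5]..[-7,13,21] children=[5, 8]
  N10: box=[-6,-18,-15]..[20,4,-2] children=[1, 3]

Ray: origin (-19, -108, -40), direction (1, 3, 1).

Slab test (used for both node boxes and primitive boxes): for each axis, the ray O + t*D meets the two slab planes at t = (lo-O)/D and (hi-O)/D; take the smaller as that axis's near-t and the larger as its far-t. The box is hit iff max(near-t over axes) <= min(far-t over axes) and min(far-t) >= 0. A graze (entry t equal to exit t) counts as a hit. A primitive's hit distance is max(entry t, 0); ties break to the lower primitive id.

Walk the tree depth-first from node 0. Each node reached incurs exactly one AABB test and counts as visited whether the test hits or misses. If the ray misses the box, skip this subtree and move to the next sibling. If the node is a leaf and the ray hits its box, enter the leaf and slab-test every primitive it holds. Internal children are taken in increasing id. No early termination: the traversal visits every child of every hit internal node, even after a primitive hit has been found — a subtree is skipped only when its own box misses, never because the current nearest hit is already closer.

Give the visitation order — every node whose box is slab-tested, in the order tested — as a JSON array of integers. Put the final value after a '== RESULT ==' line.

Traverse from the root:
N0 x:[1,40] y:[30,125/3] z:[25,62] -> hit [30,40], descend [6, 7, 9, 10]
  N6 x:[2,8] y:[91/3,121/3] z:[30,39] -> miss, prune
  N7 x:[15,40] y:[92/3,125/3] z:[39,62] -> hit [39,40], descend [2, 4]
    N2 x:[15,24] y:[92/3,97/3] z:[39,62] -> miss, prune
    N4 x:[30,40] y:[107/3,125/3] z:[45,60] -> miss, prune
  N9 x:[1,12] y:[31,121/3] z:[45,61] -> miss, prune
  N10 x:[13,39] y:[30,112/3] z:[25,38] -> hit [30,112/3], descend [1, 3]
    N1 x:[13,33] y:[30,32] z:[25,30] -> hit [30,30] leaf, test {P0(miss), P10(miss)}
    N3 x:[33,39] y:[103/3,112/3] z:[35,38] -> hit [35,112/3] leaf, test {P9@t=35, P13(miss)}

9 AABB tests over nodes [0, 6, 7, 2, 4, 9, 10, 1, 3]; 2 leaves entered; closest P9.

== RESULT ==
[0, 6, 7, 2, 4, 9, 10, 1, 3]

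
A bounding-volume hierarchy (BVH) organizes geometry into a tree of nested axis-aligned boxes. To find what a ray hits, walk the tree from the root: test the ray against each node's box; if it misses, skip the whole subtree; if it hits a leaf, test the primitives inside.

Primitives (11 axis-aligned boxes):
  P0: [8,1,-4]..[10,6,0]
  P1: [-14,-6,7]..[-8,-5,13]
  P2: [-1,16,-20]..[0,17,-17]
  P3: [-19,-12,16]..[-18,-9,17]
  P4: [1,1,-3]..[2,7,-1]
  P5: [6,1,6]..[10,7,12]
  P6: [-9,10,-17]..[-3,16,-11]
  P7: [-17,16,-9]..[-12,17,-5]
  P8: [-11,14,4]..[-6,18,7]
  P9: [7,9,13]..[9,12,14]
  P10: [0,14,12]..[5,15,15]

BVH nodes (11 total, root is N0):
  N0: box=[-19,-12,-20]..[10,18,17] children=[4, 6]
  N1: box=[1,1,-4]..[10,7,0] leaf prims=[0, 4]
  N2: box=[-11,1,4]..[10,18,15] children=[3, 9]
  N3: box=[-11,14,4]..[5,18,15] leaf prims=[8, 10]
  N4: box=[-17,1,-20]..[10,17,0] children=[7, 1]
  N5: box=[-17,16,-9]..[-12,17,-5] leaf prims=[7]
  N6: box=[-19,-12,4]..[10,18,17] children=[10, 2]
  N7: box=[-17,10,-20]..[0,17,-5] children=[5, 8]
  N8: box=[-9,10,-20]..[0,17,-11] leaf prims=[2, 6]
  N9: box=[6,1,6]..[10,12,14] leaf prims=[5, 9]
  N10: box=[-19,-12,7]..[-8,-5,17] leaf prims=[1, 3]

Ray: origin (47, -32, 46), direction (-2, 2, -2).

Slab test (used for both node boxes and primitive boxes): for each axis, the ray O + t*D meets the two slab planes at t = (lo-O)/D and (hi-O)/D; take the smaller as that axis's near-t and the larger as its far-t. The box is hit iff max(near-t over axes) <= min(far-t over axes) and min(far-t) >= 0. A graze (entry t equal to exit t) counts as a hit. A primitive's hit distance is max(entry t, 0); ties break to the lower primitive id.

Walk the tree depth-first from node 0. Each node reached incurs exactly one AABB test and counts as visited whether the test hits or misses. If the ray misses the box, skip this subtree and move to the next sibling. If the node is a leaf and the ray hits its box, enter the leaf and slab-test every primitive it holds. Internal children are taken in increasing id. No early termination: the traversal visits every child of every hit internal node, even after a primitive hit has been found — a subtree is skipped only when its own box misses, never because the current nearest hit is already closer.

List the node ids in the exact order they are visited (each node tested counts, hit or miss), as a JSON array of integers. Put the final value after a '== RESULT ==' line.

Trace the traversal:
N0 x:[37/2,33] y:[10,25] z:[29/2,33] -> hit [37/2,25], descend [4, 6]
  N4 x:[37/2,32] y:[33/2,49/2] z:[23,33] -> hit [23,49/2], descend [1, 7]
    N1 x:[37/2,23] y:[33/2,39/2] z:[23,25] -> miss, prune
    N7 x:[47/2,32] y:[21,49/2] z:[51/2,33] -> miss, prune
  N6 x:[37/2,33] y:[10,25] z:[29/2,21] -> hit [37/2,21], descend [2, 10]
    N2 x:[37/2,29] y:[33/2,25] z:[31/2,21] -> hit [37/2,21], descend [3, 9]
      N3 x:[21,29] y:[23,25] z:[31/2,21] -> miss, prune
      N9 x:[37/2,41/2] y:[33/2,22] z:[16,20] -> hit [37/2,20] leaf, test {P5@t=37/2, P9(miss)}
    N10 x:[55/2,33] y:[10,27/2] z:[29/2,39/2] -> miss, prune

9 AABB tests over nodes [0, 4, 1, 7, 6, 2, 3, 9, 10]; 1 leaf entered; closest P5.

== RESULT ==
[0, 4, 1, 7, 6, 2, 3, 9, 10]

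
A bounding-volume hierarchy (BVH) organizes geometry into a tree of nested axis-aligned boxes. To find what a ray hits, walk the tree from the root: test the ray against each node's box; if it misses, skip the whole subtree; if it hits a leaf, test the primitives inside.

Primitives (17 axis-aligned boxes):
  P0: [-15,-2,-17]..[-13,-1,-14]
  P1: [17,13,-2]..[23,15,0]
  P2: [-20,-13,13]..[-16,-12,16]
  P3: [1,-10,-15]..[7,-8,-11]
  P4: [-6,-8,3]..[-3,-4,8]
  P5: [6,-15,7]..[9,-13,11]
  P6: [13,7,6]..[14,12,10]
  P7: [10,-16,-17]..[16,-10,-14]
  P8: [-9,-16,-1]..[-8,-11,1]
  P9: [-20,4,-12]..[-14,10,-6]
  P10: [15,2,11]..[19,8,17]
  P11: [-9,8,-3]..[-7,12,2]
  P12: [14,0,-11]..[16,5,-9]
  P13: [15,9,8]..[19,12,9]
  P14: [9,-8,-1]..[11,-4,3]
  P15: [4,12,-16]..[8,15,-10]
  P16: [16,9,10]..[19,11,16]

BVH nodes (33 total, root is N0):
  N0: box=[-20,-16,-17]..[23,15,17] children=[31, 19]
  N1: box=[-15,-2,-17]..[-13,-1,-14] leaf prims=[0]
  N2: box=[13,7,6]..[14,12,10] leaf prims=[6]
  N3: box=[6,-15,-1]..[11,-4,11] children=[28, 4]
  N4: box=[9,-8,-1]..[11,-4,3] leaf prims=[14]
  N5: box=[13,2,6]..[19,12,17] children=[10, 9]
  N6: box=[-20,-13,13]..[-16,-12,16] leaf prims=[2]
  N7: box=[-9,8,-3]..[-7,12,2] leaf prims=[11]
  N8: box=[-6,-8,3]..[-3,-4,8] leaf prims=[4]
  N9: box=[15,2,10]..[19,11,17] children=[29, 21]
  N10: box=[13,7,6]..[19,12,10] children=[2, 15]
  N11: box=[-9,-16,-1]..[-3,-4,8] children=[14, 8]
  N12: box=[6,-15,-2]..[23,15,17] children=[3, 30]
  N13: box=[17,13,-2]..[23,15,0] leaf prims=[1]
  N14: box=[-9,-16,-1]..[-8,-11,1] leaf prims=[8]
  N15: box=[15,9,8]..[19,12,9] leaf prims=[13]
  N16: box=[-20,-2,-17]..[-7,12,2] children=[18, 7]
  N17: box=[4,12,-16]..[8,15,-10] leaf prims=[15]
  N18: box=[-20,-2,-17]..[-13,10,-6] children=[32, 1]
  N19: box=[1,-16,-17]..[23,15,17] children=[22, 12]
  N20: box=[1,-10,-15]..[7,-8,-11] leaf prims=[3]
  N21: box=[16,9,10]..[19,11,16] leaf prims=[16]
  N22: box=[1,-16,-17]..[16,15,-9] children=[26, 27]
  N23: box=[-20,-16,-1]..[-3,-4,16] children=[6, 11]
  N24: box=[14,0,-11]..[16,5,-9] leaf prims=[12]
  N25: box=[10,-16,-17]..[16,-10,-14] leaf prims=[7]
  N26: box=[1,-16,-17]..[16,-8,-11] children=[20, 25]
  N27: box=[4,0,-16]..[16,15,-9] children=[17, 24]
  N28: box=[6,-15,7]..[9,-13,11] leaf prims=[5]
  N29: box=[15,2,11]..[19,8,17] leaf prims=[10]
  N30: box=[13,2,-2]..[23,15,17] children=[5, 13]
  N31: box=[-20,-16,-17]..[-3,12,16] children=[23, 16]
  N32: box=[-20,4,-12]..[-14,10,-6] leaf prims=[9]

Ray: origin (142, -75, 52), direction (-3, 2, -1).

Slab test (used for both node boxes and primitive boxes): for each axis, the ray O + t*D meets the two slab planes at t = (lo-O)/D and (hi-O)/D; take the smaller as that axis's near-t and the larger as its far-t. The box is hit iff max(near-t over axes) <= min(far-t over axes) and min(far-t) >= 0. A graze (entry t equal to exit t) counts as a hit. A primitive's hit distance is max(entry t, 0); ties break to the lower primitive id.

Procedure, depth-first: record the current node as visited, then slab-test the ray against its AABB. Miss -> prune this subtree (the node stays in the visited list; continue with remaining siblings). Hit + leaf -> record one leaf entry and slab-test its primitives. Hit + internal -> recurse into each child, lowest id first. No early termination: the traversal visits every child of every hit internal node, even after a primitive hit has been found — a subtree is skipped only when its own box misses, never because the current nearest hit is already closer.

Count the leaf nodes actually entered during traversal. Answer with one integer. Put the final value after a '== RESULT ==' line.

Traverse from the root:
N0 x:[119/3,54] y:[59/2,45] z:[35,69] -> hit [119/3,45], descend [19, 31]
  N19 x:[119/3,47] y:[59/2,45] z:[35,69] -> hit [119/3,45], descend [12, 22]
    N12 x:[119/3,136/3] y:[30,45] z:[35,54] -> hit [119/3,45], descend [3, 30]
      N3 x:[131/3,136/3] y:[30,71/2] z:[41,53] -> miss, prune
      N30 x:[119/3,43] y:[77/2,45] z:[35,54] -> hit [119/3,43], descend [5, 13]
        N5 x:[41,43] y:[77/2,87/2] z:[35,46] -> hit [41,43], descend [9, 10]
          N9 x:[41,127/3] y:[77/2,43] z:[35,42] -> hit [41,42], descend [21, 29]
            N21 x:[41,42] y:[42,43] z:[36,42] -> hit [42,42] leaf, test {P16@t=42}
            N29 x:[41,127/3] y:[77/2,83/2] z:[35,41] -> hit [41,41] leaf, test {P10@t=41}
          N10 x:[41,43] y:[41,87/2] z:[42,46] -> hit [42,43], descend [2, 15]
            N2 x:[128/3,43] y:[41,87/2] z:[42,46] -> hit [128/3,43] leaf, test {P6@t=128/3}
            N15 x:[41,127/3] y:[42,87/2] z:[43,44] -> miss, prune
        N13 x:[119/3,125/3] y:[44,45] z:[52,54] -> miss, prune
    N22 x:[42,47] y:[59/2,45] z:[61,69] -> miss, prune
  N31 x:[145/3,54] y:[59/2,87/2] z:[36,69] -> miss, prune

Summary -> nodes [0, 19, 12, 3, 30, 5, 9, 21, 29, 10, 2, 15, 13, 22, 31]; box-tests=15; leaf-entries=3; first=P10

== RESULT ==
3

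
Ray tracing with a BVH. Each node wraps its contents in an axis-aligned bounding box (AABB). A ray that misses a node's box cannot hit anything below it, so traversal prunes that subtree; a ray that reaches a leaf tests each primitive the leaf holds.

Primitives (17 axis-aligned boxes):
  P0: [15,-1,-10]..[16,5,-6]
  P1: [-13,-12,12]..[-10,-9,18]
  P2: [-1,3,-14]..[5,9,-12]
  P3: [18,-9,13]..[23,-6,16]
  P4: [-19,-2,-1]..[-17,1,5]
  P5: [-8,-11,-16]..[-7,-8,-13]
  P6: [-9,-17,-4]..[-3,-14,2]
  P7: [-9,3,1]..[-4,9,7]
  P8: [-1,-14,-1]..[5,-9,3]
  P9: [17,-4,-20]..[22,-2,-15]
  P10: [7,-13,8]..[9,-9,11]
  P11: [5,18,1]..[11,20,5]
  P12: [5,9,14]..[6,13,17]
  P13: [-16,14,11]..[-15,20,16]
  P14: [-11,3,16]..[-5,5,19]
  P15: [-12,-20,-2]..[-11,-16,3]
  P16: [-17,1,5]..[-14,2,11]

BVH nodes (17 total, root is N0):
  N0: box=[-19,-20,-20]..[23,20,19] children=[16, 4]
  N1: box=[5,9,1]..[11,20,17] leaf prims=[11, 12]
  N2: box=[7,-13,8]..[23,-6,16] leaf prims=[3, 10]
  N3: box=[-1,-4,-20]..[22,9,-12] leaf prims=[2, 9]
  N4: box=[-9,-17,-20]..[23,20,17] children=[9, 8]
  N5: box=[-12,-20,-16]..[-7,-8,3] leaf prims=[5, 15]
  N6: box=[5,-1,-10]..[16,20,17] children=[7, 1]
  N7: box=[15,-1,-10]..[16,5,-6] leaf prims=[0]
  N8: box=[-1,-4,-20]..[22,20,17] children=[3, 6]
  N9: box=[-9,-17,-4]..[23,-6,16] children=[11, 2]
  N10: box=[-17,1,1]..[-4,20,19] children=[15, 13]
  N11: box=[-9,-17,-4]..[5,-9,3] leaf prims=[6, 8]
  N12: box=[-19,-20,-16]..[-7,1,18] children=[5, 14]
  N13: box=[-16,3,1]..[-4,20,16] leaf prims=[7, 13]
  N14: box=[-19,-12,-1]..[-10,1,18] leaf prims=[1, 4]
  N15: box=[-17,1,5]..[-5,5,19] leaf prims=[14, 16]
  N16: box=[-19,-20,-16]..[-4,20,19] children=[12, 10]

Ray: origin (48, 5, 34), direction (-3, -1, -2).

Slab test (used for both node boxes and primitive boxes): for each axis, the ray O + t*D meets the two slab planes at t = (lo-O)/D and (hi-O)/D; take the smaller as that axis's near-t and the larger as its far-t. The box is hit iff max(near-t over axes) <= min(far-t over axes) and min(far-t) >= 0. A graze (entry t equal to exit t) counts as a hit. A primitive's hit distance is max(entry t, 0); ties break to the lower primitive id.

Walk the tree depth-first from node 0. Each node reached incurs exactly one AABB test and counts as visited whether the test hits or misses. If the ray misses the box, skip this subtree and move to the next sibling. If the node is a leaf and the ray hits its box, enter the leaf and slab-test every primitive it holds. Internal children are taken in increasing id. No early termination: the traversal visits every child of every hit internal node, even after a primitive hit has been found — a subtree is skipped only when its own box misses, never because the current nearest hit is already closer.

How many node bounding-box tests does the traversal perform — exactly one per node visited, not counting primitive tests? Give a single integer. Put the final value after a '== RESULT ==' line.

Walk:
N0 x:[25/3,67/3] y:[-15,25] z:[15/2,27] -> hit [25/3,67/3], descend [4, 16]
  N4 x:[25/3,19] y:[-15,22] z:[17/2,27] -> hit [17/2,19], descend [8, 9]
    N8 x:[26/3,49/3] y:[-15,9] z:[17/2,27] -> hit [26/3,9], descend [3, 6]
      N3 x:[26/3,49/3] y:[-4,9] z:[23,27] -> miss, prune
      N6 x:[32/3,43/3] y:[-15,6] z:[17/2,22] -> miss, prune
    N9 x:[25/3,19] y:[11,22] z:[9,19] -> hit [11,19], descend [2, 11]
      N2 x:[25/3,41/3] y:[11,18] z:[9,13] -> hit [11,13] leaf, test {P3(miss), P10(miss)}
      N11 x:[43/3,19] y:[14,22] z:[31/2,19] -> hit [31/2,19] leaf, test {P6@t=19, P8@t=31/2}
  N16 x:[52/3,67/3] y:[-15,25] z:[15/2,25] -> hit [52/3,67/3], descend [10, 12]
    N10 x:[52/3,65/3] y:[-15,4] z:[15/2,33/2] -> miss, prune
    N12 x:[55/3,67/3] y:[4,25] z:[8,25] -> hit [55/3,67/3], descend [5, 14]
      N5 x:[55/3,20] y:[13,25] z:[31/2,25] -> hit [55/3,20] leaf, test {P5(miss), P15(miss)}
      N14 x:[58/3,67/3] y:[4,17] z:[8,35/2] -> miss, prune

13 AABB tests over nodes [0, 4, 8, 3, 6, 9, 2, 11, 16, 10, 12, 5, 14]; 3 leaves entered; closest P8.

== RESULT ==
13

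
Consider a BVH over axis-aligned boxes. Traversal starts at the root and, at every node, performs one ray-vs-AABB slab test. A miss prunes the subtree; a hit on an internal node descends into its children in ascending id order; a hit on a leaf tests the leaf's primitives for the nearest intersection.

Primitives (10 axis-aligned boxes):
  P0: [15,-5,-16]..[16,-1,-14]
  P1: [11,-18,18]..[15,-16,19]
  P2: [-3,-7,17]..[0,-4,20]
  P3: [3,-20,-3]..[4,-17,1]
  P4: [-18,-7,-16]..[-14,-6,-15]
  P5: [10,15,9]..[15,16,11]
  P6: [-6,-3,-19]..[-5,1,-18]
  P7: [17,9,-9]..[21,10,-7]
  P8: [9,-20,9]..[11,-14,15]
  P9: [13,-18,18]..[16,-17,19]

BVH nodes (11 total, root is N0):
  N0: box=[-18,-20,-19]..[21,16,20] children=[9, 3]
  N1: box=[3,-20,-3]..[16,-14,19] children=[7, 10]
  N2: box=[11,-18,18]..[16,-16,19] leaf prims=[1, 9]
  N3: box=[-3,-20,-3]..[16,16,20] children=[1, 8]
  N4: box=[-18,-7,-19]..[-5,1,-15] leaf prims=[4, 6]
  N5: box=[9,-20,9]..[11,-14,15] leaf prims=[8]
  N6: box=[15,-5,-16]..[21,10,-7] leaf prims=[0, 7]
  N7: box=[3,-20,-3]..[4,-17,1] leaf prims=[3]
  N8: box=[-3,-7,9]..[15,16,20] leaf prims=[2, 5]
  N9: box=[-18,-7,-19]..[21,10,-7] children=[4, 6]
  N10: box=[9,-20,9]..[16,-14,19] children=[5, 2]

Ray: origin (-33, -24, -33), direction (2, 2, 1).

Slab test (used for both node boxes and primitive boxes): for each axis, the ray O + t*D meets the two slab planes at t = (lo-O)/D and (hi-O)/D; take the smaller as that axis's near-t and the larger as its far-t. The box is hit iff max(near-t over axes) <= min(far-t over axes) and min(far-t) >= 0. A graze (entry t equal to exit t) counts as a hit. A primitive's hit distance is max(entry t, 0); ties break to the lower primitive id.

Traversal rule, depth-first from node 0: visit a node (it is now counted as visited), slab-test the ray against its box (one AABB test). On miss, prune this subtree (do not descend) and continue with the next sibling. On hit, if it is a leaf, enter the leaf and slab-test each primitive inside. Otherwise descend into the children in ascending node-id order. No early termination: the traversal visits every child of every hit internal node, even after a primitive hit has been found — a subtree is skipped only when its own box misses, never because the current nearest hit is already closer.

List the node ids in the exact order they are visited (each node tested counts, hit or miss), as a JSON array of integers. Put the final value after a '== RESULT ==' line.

Traverse from the root:
N0 x:[15/2,27] y:[2,20] z:[14,53] -> hit [14,20], descend [3, 9]
  N3 x:[15,49/2] y:[2,20] z:[30,53] -> miss, prune
  N9 x:[15/2,27] y:[17/2,17] z:[14,26] -> hit [14,17], descend [4, 6]
    N4 x:[15/2,14] y:[17/2,25/2] z:[14,18] -> miss, prune
    N6 x:[24,27] y:[19/2,17] z:[17,26] -> miss, prune

order=[0, 3, 9, 4, 6]  |boxes|=5  |leaves|=0  hit=miss

== RESULT ==
[0, 3, 9, 4, 6]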